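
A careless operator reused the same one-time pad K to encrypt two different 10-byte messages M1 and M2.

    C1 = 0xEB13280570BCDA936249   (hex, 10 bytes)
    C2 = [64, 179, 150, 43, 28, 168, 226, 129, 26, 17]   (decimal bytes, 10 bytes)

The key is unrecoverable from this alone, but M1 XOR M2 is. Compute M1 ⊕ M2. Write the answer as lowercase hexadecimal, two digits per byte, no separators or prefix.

aba0be2e6c1438127858

C1 ⊕ C2 = (M1 ⊕ K) ⊕ (M2 ⊕ K) = M1 ⊕ M2 — the shared key cancels under XOR.
235 XOR  64 = 171
 19 XOR 179 = 160
 40 XOR 150 = 190
  5 XOR  43 =  46
112 XOR  28 = 108
188 XOR 168 =  20
218 XOR 226 =  56
147 XOR 129 =  18
 98 XOR  26 = 120
 73 XOR  17 =  88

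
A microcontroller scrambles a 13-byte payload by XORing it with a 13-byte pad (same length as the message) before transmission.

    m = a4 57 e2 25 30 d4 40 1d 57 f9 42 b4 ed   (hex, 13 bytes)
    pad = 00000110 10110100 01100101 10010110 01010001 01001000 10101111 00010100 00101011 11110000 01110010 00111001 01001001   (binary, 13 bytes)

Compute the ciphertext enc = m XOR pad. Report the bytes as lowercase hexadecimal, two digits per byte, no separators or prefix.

a4 ⊕ 06 = a2
57 ⊕ b4 = e3
e2 ⊕ 65 = 87
25 ⊕ 96 = b3
30 ⊕ 51 = 61
d4 ⊕ 48 = 9c
40 ⊕ af = ef
1d ⊕ 14 = 09
57 ⊕ 2b = 7c
f9 ⊕ f0 = 09
42 ⊕ 72 = 30
b4 ⊕ 39 = 8d
ed ⊕ 49 = a4

a2e387b3619cef097c09308da4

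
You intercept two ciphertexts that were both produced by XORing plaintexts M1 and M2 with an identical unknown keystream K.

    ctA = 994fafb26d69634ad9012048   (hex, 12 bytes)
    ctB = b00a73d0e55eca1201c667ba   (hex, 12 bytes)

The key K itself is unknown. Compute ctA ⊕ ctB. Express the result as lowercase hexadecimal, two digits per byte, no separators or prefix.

2945dc628837a958d8c747f2

ctA ⊕ ctB = (M1 ⊕ K) ⊕ (M2 ⊕ K) = M1 ⊕ M2 — the shared key cancels under XOR.
byte 0: 99 ⊕ b0 = 29
byte 1: 4f ⊕ 0a = 45
byte 2: af ⊕ 73 = dc
byte 3: b2 ⊕ d0 = 62
byte 4: 6d ⊕ e5 = 88
byte 5: 69 ⊕ 5e = 37
byte 6: 63 ⊕ ca = a9
byte 7: 4a ⊕ 12 = 58
byte 8: d9 ⊕ 01 = d8
byte 9: 01 ⊕ c6 = c7
byte 10: 20 ⊕ 67 = 47
byte 11: 48 ⊕ ba = f2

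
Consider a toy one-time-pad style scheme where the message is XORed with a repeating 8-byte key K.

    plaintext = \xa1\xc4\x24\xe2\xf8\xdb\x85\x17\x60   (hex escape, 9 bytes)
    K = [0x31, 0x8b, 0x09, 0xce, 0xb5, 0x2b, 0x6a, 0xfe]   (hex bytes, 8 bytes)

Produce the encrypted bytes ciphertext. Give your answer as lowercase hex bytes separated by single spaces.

The 8-byte key repeats, so the effective keystream is 31 8b 09 ce b5 2b 6a fe 31.
byte 0: 10100001 xor 00110001 = 10010000
byte 1: 11000100 xor 10001011 = 01001111
byte 2: 00100100 xor 00001001 = 00101101
byte 3: 11100010 xor 11001110 = 00101100
byte 4: 11111000 xor 10110101 = 01001101
byte 5: 11011011 xor 00101011 = 11110000
byte 6: 10000101 xor 01101010 = 11101111
byte 7: 00010111 xor 11111110 = 11101001
byte 8: 01100000 xor 00110001 = 01010001

90 4f 2d 2c 4d f0 ef e9 51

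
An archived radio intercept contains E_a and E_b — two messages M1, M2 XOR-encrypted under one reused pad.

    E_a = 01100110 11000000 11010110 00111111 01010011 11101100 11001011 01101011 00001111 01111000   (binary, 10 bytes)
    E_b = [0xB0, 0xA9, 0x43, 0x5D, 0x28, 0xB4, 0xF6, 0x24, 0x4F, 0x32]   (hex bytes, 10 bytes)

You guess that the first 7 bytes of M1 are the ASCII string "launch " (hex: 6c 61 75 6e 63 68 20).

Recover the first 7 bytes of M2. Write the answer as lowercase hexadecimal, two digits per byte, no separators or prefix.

First, E_a ⊕ E_b = (M1 ⊕ K) ⊕ (M2 ⊕ K) = M1 ⊕ M2, so the key drops out. Then M2 = (M1 ⊕ M2) ⊕ M1 over the first 7 bytes.
byte 0: (66 ⊕ b0) ⊕ 6c = d6 ⊕ 6c = ba
byte 1: (c0 ⊕ a9) ⊕ 61 = 69 ⊕ 61 = 08
byte 2: (d6 ⊕ 43) ⊕ 75 = 95 ⊕ 75 = e0
byte 3: (3f ⊕ 5d) ⊕ 6e = 62 ⊕ 6e = 0c
byte 4: (53 ⊕ 28) ⊕ 63 = 7b ⊕ 63 = 18
byte 5: (ec ⊕ b4) ⊕ 68 = 58 ⊕ 68 = 30
byte 6: (cb ⊕ f6) ⊕ 20 = 3d ⊕ 20 = 1d

ba08e00c18301d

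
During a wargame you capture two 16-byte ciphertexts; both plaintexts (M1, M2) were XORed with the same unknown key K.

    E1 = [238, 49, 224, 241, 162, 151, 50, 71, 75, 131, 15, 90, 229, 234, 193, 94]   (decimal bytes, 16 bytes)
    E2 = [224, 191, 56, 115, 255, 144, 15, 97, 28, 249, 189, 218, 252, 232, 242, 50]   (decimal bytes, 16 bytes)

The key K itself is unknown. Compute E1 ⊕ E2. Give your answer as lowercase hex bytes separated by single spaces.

E1 ⊕ E2 = (M1 ⊕ K) ⊕ (M2 ⊕ K) = M1 ⊕ M2 — the shared key cancels under XOR.
ee XOR e0 = 0e
31 XOR bf = 8e
e0 XOR 38 = d8
f1 XOR 73 = 82
a2 XOR ff = 5d
97 XOR 90 = 07
32 XOR 0f = 3d
47 XOR 61 = 26
4b XOR 1c = 57
83 XOR f9 = 7a
0f XOR bd = b2
5a XOR da = 80
e5 XOR fc = 19
ea XOR e8 = 02
c1 XOR f2 = 33
5e XOR 32 = 6c

0e 8e d8 82 5d 07 3d 26 57 7a b2 80 19 02 33 6c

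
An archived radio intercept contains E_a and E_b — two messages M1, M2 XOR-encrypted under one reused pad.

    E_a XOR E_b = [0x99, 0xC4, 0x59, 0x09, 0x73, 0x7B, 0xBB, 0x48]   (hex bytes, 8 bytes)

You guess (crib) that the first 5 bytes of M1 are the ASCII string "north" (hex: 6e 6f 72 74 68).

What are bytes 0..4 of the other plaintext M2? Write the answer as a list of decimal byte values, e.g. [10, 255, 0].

Since E_a ⊕ E_b = M1 ⊕ M2, XORing with the guessed M1 bytes yields the corresponding M2 bytes: M2 = (E_a ⊕ E_b) ⊕ M1.
153 xor 110 = 247
196 xor 111 = 171
 89 xor 114 =  43
  9 xor 116 = 125
115 xor 104 =  27

[247, 171, 43, 125, 27]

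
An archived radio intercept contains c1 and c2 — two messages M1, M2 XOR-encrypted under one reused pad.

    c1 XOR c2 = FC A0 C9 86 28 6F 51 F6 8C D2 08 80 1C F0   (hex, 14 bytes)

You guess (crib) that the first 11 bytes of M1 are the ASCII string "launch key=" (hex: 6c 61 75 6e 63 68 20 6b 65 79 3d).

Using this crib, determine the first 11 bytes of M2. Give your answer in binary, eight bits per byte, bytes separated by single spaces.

10010000 11000001 10111100 11101000 01001011 00000111 01110001 10011101 11101001 10101011 00110101

Since c1 ⊕ c2 = M1 ⊕ M2, XORing with the guessed M1 bytes yields the corresponding M2 bytes: M2 = (c1 ⊕ c2) ⊕ M1.
11111100 xor 01101100 = 10010000
10100000 xor 01100001 = 11000001
11001001 xor 01110101 = 10111100
10000110 xor 01101110 = 11101000
00101000 xor 01100011 = 01001011
01101111 xor 01101000 = 00000111
01010001 xor 00100000 = 01110001
11110110 xor 01101011 = 10011101
10001100 xor 01100101 = 11101001
11010010 xor 01111001 = 10101011
00001000 xor 00111101 = 00110101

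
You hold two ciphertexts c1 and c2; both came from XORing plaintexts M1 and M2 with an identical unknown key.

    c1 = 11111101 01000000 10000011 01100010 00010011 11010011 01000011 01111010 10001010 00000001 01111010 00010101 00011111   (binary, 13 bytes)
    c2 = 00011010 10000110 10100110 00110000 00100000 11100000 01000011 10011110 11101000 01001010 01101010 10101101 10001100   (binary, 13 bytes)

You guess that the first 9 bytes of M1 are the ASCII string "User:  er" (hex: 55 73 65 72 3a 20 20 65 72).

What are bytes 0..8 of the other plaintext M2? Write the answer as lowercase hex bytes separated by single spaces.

First, c1 ⊕ c2 = (M1 ⊕ K) ⊕ (M2 ⊕ K) = M1 ⊕ M2, so the key drops out. Then M2 = (M1 ⊕ M2) ⊕ M1 over the first 9 bytes.
byte 0: (fd XOR 1a) XOR 55 = e7 XOR 55 = b2
byte 1: (40 XOR 86) XOR 73 = c6 XOR 73 = b5
byte 2: (83 XOR a6) XOR 65 = 25 XOR 65 = 40
byte 3: (62 XOR 30) XOR 72 = 52 XOR 72 = 20
byte 4: (13 XOR 20) XOR 3a = 33 XOR 3a = 09
byte 5: (d3 XOR e0) XOR 20 = 33 XOR 20 = 13
byte 6: (43 XOR 43) XOR 20 = 00 XOR 20 = 20
byte 7: (7a XOR 9e) XOR 65 = e4 XOR 65 = 81
byte 8: (8a XOR e8) XOR 72 = 62 XOR 72 = 10

b2 b5 40 20 09 13 20 81 10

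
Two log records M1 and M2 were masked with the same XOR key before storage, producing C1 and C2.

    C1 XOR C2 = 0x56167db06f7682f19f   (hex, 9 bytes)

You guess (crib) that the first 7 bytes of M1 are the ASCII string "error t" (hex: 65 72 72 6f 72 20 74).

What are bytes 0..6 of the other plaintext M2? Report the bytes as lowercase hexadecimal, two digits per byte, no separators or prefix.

33640fdf1d56f6

Since C1 ⊕ C2 = M1 ⊕ M2, XORing with the guessed M1 bytes yields the corresponding M2 bytes: M2 = (C1 ⊕ C2) ⊕ M1.
56 ^ 65 = 33
16 ^ 72 = 64
7d ^ 72 = 0f
b0 ^ 6f = df
6f ^ 72 = 1d
76 ^ 20 = 56
82 ^ 74 = f6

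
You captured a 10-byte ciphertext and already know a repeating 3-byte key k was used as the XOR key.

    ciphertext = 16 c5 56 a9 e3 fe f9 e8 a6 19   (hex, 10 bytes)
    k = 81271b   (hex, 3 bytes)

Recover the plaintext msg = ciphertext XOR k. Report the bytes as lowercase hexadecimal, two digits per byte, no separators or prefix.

97e24d28c4e578cfbd98

The 3-byte key repeats, so the effective keystream is 81 27 1b 81 27 1b 81 27 1b 81.
byte 0:  22 ^ 129 = 151
byte 1: 197 ^  39 = 226
byte 2:  86 ^  27 =  77
byte 3: 169 ^ 129 =  40
byte 4: 227 ^  39 = 196
byte 5: 254 ^  27 = 229
byte 6: 249 ^ 129 = 120
byte 7: 232 ^  39 = 207
byte 8: 166 ^  27 = 189
byte 9:  25 ^ 129 = 152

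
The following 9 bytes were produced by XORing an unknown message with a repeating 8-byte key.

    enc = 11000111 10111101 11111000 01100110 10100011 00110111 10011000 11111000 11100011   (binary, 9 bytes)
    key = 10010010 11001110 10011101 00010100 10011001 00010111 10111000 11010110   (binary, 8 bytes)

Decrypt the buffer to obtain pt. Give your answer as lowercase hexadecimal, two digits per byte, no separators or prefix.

The 8-byte key repeats, so the effective keystream is 92 ce 9d 14 99 17 b8 d6 92.
byte 0: 11000111 ^ 10010010 = 01010101
byte 1: 10111101 ^ 11001110 = 01110011
byte 2: 11111000 ^ 10011101 = 01100101
byte 3: 01100110 ^ 00010100 = 01110010
byte 4: 10100011 ^ 10011001 = 00111010
byte 5: 00110111 ^ 00010111 = 00100000
byte 6: 10011000 ^ 10111000 = 00100000
byte 7: 11111000 ^ 11010110 = 00101110
byte 8: 11100011 ^ 10010010 = 01110001

557365723a20202e71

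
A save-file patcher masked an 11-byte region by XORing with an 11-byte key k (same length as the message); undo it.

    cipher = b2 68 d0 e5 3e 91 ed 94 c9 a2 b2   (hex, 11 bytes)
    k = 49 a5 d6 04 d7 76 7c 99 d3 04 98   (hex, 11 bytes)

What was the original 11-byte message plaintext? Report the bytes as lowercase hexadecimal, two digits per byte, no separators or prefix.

178 xor  73 = 251
104 xor 165 = 205
208 xor 214 =   6
229 xor   4 = 225
 62 xor 215 = 233
145 xor 118 = 231
237 xor 124 = 145
148 xor 153 =  13
201 xor 211 =  26
162 xor   4 = 166
178 xor 152 =  42

fbcd06e1e9e7910d1aa62a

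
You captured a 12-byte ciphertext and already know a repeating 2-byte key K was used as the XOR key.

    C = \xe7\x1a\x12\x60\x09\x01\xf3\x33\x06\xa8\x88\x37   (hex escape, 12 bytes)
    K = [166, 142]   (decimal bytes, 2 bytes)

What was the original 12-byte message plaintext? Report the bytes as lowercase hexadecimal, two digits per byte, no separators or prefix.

4194b4eeaf8f55bda0262eb9

The 2-byte key repeats, so the effective keystream is a6 8e a6 8e a6 8e a6 8e a6 8e a6 8e.
byte 0: 231 ⊕ 166 =  65
byte 1:  26 ⊕ 142 = 148
byte 2:  18 ⊕ 166 = 180
byte 3:  96 ⊕ 142 = 238
byte 4:   9 ⊕ 166 = 175
byte 5:   1 ⊕ 142 = 143
byte 6: 243 ⊕ 166 =  85
byte 7:  51 ⊕ 142 = 189
byte 8:   6 ⊕ 166 = 160
byte 9: 168 ⊕ 142 =  38
byte 10: 136 ⊕ 166 =  46
byte 11:  55 ⊕ 142 = 185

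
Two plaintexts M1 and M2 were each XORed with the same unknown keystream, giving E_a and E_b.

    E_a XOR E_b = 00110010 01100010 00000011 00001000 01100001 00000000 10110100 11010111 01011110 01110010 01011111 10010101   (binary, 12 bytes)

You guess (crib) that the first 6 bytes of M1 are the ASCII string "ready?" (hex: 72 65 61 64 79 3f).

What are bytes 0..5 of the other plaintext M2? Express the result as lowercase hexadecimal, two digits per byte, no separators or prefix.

Since E_a ⊕ E_b = M1 ⊕ M2, XORing with the guessed M1 bytes yields the corresponding M2 bytes: M2 = (E_a ⊕ E_b) ⊕ M1.
32 XOR 72 = 40
62 XOR 65 = 07
03 XOR 61 = 62
08 XOR 64 = 6c
61 XOR 79 = 18
00 XOR 3f = 3f

4007626c183f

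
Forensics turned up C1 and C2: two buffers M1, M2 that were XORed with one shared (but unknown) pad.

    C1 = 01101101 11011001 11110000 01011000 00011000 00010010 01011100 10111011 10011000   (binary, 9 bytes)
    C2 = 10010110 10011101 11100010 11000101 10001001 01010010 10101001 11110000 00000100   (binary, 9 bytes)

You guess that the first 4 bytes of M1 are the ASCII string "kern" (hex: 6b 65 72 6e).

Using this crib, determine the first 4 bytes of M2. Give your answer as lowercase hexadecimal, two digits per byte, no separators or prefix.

First, C1 ⊕ C2 = (M1 ⊕ K) ⊕ (M2 ⊕ K) = M1 ⊕ M2, so the key drops out. Then M2 = (M1 ⊕ M2) ⊕ M1 over the first 4 bytes.
byte 0: (6d ^ 96) ^ 6b = fb ^ 6b = 90
byte 1: (d9 ^ 9d) ^ 65 = 44 ^ 65 = 21
byte 2: (f0 ^ e2) ^ 72 = 12 ^ 72 = 60
byte 3: (58 ^ c5) ^ 6e = 9d ^ 6e = f3

902160f3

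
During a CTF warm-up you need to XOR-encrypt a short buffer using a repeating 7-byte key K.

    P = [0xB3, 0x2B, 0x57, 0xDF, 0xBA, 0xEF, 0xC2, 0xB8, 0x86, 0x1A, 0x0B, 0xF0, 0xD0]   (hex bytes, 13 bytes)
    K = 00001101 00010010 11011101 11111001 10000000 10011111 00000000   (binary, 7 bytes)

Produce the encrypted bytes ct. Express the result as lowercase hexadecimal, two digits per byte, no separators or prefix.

The 7-byte key repeats, so the effective keystream is 0d 12 dd f9 80 9f 00 0d 12 dd f9 80 9f.
byte 0: 10110011 xor 00001101 = 10111110
byte 1: 00101011 xor 00010010 = 00111001
byte 2: 01010111 xor 11011101 = 10001010
byte 3: 11011111 xor 11111001 = 00100110
byte 4: 10111010 xor 10000000 = 00111010
byte 5: 11101111 xor 10011111 = 01110000
byte 6: 11000010 xor 00000000 = 11000010
byte 7: 10111000 xor 00001101 = 10110101
byte 8: 10000110 xor 00010010 = 10010100
byte 9: 00011010 xor 11011101 = 11000111
byte 10: 00001011 xor 11111001 = 11110010
byte 11: 11110000 xor 10000000 = 01110000
byte 12: 11010000 xor 10011111 = 01001111

be398a263a70c2b594c7f2704f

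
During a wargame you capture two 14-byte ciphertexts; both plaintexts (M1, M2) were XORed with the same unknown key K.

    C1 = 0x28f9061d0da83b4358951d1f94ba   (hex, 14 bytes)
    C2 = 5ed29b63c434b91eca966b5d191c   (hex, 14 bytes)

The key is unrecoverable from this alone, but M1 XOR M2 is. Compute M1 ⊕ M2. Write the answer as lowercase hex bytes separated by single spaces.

C1 ⊕ C2 = (M1 ⊕ K) ⊕ (M2 ⊕ K) = M1 ⊕ M2 — the shared key cancels under XOR.
byte 0: 28 ^ 5e = 76
byte 1: f9 ^ d2 = 2b
byte 2: 06 ^ 9b = 9d
byte 3: 1d ^ 63 = 7e
byte 4: 0d ^ c4 = c9
byte 5: a8 ^ 34 = 9c
byte 6: 3b ^ b9 = 82
byte 7: 43 ^ 1e = 5d
byte 8: 58 ^ ca = 92
byte 9: 95 ^ 96 = 03
byte 10: 1d ^ 6b = 76
byte 11: 1f ^ 5d = 42
byte 12: 94 ^ 19 = 8d
byte 13: ba ^ 1c = a6

76 2b 9d 7e c9 9c 82 5d 92 03 76 42 8d a6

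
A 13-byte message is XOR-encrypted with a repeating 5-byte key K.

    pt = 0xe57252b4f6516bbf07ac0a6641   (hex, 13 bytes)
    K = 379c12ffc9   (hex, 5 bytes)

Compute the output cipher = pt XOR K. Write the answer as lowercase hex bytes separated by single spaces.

d2 ee 40 4b 3f 66 f7 ad f8 65 3d fa 53

The 5-byte key repeats, so the effective keystream is 37 9c 12 ff c9 37 9c 12 ff c9 37 9c 12.
byte 0: e5 ^ 37 = d2
byte 1: 72 ^ 9c = ee
byte 2: 52 ^ 12 = 40
byte 3: b4 ^ ff = 4b
byte 4: f6 ^ c9 = 3f
byte 5: 51 ^ 37 = 66
byte 6: 6b ^ 9c = f7
byte 7: bf ^ 12 = ad
byte 8: 07 ^ ff = f8
byte 9: ac ^ c9 = 65
byte 10: 0a ^ 37 = 3d
byte 11: 66 ^ 9c = fa
byte 12: 41 ^ 12 = 53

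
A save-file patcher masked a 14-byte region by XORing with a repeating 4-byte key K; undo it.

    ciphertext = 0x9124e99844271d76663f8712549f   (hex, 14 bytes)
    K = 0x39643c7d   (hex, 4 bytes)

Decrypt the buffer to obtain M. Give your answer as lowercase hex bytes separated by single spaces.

The 4-byte key repeats, so the effective keystream is 39 64 3c 7d 39 64 3c 7d 39 64 3c 7d 39 64.
byte 0: 10010001 XOR 00111001 = 10101000
byte 1: 00100100 XOR 01100100 = 01000000
byte 2: 11101001 XOR 00111100 = 11010101
byte 3: 10011000 XOR 01111101 = 11100101
byte 4: 01000100 XOR 00111001 = 01111101
byte 5: 00100111 XOR 01100100 = 01000011
byte 6: 00011101 XOR 00111100 = 00100001
byte 7: 01110110 XOR 01111101 = 00001011
byte 8: 01100110 XOR 00111001 = 01011111
byte 9: 00111111 XOR 01100100 = 01011011
byte 10: 10000111 XOR 00111100 = 10111011
byte 11: 00010010 XOR 01111101 = 01101111
byte 12: 01010100 XOR 00111001 = 01101101
byte 13: 10011111 XOR 01100100 = 11111011

a8 40 d5 e5 7d 43 21 0b 5f 5b bb 6f 6d fb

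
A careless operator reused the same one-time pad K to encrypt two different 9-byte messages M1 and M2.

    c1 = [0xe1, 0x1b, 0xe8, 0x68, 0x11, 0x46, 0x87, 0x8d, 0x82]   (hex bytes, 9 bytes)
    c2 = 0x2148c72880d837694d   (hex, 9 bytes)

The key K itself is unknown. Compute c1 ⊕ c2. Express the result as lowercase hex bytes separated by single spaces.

c1 ⊕ c2 = (M1 ⊕ K) ⊕ (M2 ⊕ K) = M1 ⊕ M2 — the shared key cancels under XOR.
11100001 xor 00100001 = 11000000
00011011 xor 01001000 = 01010011
11101000 xor 11000111 = 00101111
01101000 xor 00101000 = 01000000
00010001 xor 10000000 = 10010001
01000110 xor 11011000 = 10011110
10000111 xor 00110111 = 10110000
10001101 xor 01101001 = 11100100
10000010 xor 01001101 = 11001111

c0 53 2f 40 91 9e b0 e4 cf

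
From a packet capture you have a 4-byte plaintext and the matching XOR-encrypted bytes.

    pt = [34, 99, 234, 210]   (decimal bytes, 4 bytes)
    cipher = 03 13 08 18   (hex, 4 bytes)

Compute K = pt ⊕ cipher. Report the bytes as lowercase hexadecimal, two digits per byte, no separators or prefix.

Since cipher = pt ⊕ K, XORing both sides with pt gives K = pt ⊕ cipher.
 34 ^   3 =  33
 99 ^  19 = 112
234 ^   8 = 226
210 ^  24 = 202

2170e2ca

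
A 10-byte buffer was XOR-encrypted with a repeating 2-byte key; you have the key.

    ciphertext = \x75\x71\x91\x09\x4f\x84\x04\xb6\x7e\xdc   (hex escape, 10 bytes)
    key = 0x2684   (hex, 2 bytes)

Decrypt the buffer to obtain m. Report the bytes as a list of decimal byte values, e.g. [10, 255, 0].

[83, 245, 183, 141, 105, 0, 34, 50, 88, 88]

The 2-byte key repeats, so the effective keystream is 26 84 26 84 26 84 26 84 26 84.
byte 0: 117 ^  38 =  83
byte 1: 113 ^ 132 = 245
byte 2: 145 ^  38 = 183
byte 3:   9 ^ 132 = 141
byte 4:  79 ^  38 = 105
byte 5: 132 ^ 132 =   0
byte 6:   4 ^  38 =  34
byte 7: 182 ^ 132 =  50
byte 8: 126 ^  38 =  88
byte 9: 220 ^ 132 =  88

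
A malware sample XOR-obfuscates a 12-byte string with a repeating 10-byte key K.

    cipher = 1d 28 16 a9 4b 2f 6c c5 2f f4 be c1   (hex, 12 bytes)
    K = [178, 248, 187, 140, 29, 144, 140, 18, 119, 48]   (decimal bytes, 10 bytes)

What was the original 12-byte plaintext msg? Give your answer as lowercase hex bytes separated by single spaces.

The 10-byte key repeats, so the effective keystream is b2 f8 bb 8c 1d 90 8c 12 77 30 b2 f8.
byte 0: 1d XOR b2 = af
byte 1: 28 XOR f8 = d0
byte 2: 16 XOR bb = ad
byte 3: a9 XOR 8c = 25
byte 4: 4b XOR 1d = 56
byte 5: 2f XOR 90 = bf
byte 6: 6c XOR 8c = e0
byte 7: c5 XOR 12 = d7
byte 8: 2f XOR 77 = 58
byte 9: f4 XOR 30 = c4
byte 10: be XOR b2 = 0c
byte 11: c1 XOR f8 = 39

af d0 ad 25 56 bf e0 d7 58 c4 0c 39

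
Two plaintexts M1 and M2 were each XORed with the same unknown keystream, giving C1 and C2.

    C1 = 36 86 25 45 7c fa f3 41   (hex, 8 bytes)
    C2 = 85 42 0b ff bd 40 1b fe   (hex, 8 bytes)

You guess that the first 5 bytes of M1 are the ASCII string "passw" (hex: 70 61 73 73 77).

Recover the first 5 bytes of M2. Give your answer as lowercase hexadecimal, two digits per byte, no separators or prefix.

c3a55dc9b6

First, C1 ⊕ C2 = (M1 ⊕ K) ⊕ (M2 ⊕ K) = M1 ⊕ M2, so the key drops out. Then M2 = (M1 ⊕ M2) ⊕ M1 over the first 5 bytes.
byte 0: (36 ^ 85) ^ 70 = b3 ^ 70 = c3
byte 1: (86 ^ 42) ^ 61 = c4 ^ 61 = a5
byte 2: (25 ^ 0b) ^ 73 = 2e ^ 73 = 5d
byte 3: (45 ^ ff) ^ 73 = ba ^ 73 = c9
byte 4: (7c ^ bd) ^ 77 = c1 ^ 77 = b6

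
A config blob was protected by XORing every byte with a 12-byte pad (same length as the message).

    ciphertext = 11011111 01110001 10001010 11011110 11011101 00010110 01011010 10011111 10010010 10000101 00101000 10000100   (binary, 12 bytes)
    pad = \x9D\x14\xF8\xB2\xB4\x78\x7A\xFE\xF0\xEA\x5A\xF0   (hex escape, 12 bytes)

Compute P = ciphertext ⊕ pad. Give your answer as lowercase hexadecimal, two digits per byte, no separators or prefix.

byte 0: df XOR 9d = 42
byte 1: 71 XOR 14 = 65
byte 2: 8a XOR f8 = 72
byte 3: de XOR b2 = 6c
byte 4: dd XOR b4 = 69
byte 5: 16 XOR 78 = 6e
byte 6: 5a XOR 7a = 20
byte 7: 9f XOR fe = 61
byte 8: 92 XOR f0 = 62
byte 9: 85 XOR ea = 6f
byte 10: 28 XOR 5a = 72
byte 11: 84 XOR f0 = 74

4265726c696e2061626f7274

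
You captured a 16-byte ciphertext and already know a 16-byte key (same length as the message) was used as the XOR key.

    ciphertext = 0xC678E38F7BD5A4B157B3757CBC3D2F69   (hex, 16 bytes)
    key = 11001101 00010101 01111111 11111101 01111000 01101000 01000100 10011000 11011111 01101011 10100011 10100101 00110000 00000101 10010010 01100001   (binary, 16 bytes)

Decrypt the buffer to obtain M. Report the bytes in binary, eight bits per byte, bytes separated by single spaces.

00001011 01101101 10011100 01110010 00000011 10111101 11100000 00101001 10001000 11011000 11010110 11011001 10001100 00111000 10111101 00001000

XOR is its own inverse, so applying the key byte-wise gives the result directly.
byte 0: 198 XOR 205 =  11
byte 1: 120 XOR  21 = 109
byte 2: 227 XOR 127 = 156
byte 3: 143 XOR 253 = 114
byte 4: 123 XOR 120 =   3
byte 5: 213 XOR 104 = 189
byte 6: 164 XOR  68 = 224
byte 7: 177 XOR 152 =  41
byte 8:  87 XOR 223 = 136
byte 9: 179 XOR 107 = 216
byte 10: 117 XOR 163 = 214
byte 11: 124 XOR 165 = 217
byte 12: 188 XOR  48 = 140
byte 13:  61 XOR   5 =  56
byte 14:  47 XOR 146 = 189
byte 15: 105 XOR  97 =   8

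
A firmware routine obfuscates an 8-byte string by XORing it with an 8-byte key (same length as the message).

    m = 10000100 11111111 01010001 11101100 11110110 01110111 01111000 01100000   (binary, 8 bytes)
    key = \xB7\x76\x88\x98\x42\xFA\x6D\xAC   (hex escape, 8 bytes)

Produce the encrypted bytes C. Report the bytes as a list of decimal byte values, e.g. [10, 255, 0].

84 ⊕ b7 = 33
ff ⊕ 76 = 89
51 ⊕ 88 = d9
ec ⊕ 98 = 74
f6 ⊕ 42 = b4
77 ⊕ fa = 8d
78 ⊕ 6d = 15
60 ⊕ ac = cc

[51, 137, 217, 116, 180, 141, 21, 204]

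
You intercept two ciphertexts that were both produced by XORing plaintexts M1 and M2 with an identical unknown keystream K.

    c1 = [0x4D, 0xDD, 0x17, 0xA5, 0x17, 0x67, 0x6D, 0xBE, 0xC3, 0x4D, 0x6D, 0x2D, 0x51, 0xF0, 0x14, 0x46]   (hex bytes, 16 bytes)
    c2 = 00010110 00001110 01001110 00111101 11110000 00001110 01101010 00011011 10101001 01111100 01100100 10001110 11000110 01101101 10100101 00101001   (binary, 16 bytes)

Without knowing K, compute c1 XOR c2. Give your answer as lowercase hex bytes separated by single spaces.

c1 ⊕ c2 = (M1 ⊕ K) ⊕ (M2 ⊕ K) = M1 ⊕ M2 — the shared key cancels under XOR.
01001101 ⊕ 00010110 = 01011011
11011101 ⊕ 00001110 = 11010011
00010111 ⊕ 01001110 = 01011001
10100101 ⊕ 00111101 = 10011000
00010111 ⊕ 11110000 = 11100111
01100111 ⊕ 00001110 = 01101001
01101101 ⊕ 01101010 = 00000111
10111110 ⊕ 00011011 = 10100101
11000011 ⊕ 10101001 = 01101010
01001101 ⊕ 01111100 = 00110001
01101101 ⊕ 01100100 = 00001001
00101101 ⊕ 10001110 = 10100011
01010001 ⊕ 11000110 = 10010111
11110000 ⊕ 01101101 = 10011101
00010100 ⊕ 10100101 = 10110001
01000110 ⊕ 00101001 = 01101111

5b d3 59 98 e7 69 07 a5 6a 31 09 a3 97 9d b1 6f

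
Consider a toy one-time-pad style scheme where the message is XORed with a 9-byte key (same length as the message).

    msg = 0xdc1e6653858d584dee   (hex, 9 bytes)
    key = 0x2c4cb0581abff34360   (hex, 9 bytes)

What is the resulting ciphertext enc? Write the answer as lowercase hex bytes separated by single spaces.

f0 52 d6 0b 9f 32 ab 0e 8e

XOR is its own inverse, so applying the key byte-wise gives the result directly.
byte 0: 11011100 xor 00101100 = 11110000
byte 1: 00011110 xor 01001100 = 01010010
byte 2: 01100110 xor 10110000 = 11010110
byte 3: 01010011 xor 01011000 = 00001011
byte 4: 10000101 xor 00011010 = 10011111
byte 5: 10001101 xor 10111111 = 00110010
byte 6: 01011000 xor 11110011 = 10101011
byte 7: 01001101 xor 01000011 = 00001110
byte 8: 11101110 xor 01100000 = 10001110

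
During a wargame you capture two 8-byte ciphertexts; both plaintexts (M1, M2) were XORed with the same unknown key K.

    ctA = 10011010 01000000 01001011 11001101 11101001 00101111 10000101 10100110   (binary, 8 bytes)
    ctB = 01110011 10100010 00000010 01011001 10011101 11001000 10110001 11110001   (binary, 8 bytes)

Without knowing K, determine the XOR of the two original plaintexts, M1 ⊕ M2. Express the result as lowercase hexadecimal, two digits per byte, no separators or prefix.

ctA ⊕ ctB = (M1 ⊕ K) ⊕ (M2 ⊕ K) = M1 ⊕ M2 — the shared key cancels under XOR.
10011010 ^ 01110011 = 11101001
01000000 ^ 10100010 = 11100010
01001011 ^ 00000010 = 01001001
11001101 ^ 01011001 = 10010100
11101001 ^ 10011101 = 01110100
00101111 ^ 11001000 = 11100111
10000101 ^ 10110001 = 00110100
10100110 ^ 11110001 = 01010111

e9e2499474e73457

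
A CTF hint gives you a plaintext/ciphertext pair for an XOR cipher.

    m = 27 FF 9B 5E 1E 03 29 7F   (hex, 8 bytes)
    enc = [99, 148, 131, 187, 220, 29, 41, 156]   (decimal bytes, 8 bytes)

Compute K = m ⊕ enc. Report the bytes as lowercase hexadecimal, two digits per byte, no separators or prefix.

Since enc = m ⊕ K, XORing both sides with m gives K = m ⊕ enc.
 39 xor  99 =  68
255 xor 148 = 107
155 xor 131 =  24
 94 xor 187 = 229
 30 xor 220 = 194
  3 xor  29 =  30
 41 xor  41 =   0
127 xor 156 = 227

446b18e5c21e00e3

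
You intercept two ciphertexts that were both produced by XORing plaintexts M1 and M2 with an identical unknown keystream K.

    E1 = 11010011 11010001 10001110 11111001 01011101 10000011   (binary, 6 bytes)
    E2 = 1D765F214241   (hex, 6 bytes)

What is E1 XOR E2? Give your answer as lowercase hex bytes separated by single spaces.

E1 ⊕ E2 = (M1 ⊕ K) ⊕ (M2 ⊕ K) = M1 ⊕ M2 — the shared key cancels under XOR.
byte 0: d3 ⊕ 1d = ce
byte 1: d1 ⊕ 76 = a7
byte 2: 8e ⊕ 5f = d1
byte 3: f9 ⊕ 21 = d8
byte 4: 5d ⊕ 42 = 1f
byte 5: 83 ⊕ 41 = c2

ce a7 d1 d8 1f c2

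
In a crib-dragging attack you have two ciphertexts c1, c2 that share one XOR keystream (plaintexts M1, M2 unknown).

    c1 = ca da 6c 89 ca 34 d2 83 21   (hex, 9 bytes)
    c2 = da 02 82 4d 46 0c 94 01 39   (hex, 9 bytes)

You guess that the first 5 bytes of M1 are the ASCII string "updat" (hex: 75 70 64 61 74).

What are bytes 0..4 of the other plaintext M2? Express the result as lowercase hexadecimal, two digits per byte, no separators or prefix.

65a88aa5f8

First, c1 ⊕ c2 = (M1 ⊕ K) ⊕ (M2 ⊕ K) = M1 ⊕ M2, so the key drops out. Then M2 = (M1 ⊕ M2) ⊕ M1 over the first 5 bytes.
byte 0: (ca ⊕ da) ⊕ 75 = 10 ⊕ 75 = 65
byte 1: (da ⊕ 02) ⊕ 70 = d8 ⊕ 70 = a8
byte 2: (6c ⊕ 82) ⊕ 64 = ee ⊕ 64 = 8a
byte 3: (89 ⊕ 4d) ⊕ 61 = c4 ⊕ 61 = a5
byte 4: (ca ⊕ 46) ⊕ 74 = 8c ⊕ 74 = f8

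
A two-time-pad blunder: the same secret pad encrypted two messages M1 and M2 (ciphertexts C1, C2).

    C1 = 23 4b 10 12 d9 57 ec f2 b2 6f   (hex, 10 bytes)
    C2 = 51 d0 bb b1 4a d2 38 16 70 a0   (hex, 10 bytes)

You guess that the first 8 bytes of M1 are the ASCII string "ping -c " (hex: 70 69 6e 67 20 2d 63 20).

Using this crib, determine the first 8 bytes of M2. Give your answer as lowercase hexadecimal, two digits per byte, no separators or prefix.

First, C1 ⊕ C2 = (M1 ⊕ K) ⊕ (M2 ⊕ K) = M1 ⊕ M2, so the key drops out. Then M2 = (M1 ⊕ M2) ⊕ M1 over the first 8 bytes.
byte 0: (23 XOR 51) XOR 70 = 72 XOR 70 = 02
byte 1: (4b XOR d0) XOR 69 = 9b XOR 69 = f2
byte 2: (10 XOR bb) XOR 6e = ab XOR 6e = c5
byte 3: (12 XOR b1) XOR 67 = a3 XOR 67 = c4
byte 4: (d9 XOR 4a) XOR 20 = 93 XOR 20 = b3
byte 5: (57 XOR d2) XOR 2d = 85 XOR 2d = a8
byte 6: (ec XOR 38) XOR 63 = d4 XOR 63 = b7
byte 7: (f2 XOR 16) XOR 20 = e4 XOR 20 = c4

02f2c5c4b3a8b7c4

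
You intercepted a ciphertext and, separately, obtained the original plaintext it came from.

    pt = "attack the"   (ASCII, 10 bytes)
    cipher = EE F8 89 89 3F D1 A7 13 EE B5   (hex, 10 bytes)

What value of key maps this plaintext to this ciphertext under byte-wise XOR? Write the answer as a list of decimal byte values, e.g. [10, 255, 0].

[143, 140, 253, 232, 92, 186, 135, 103, 134, 208]

Since cipher = pt ⊕ key, XORing both sides with pt gives key = pt ⊕ cipher.
 97 ⊕ 238 = 143
116 ⊕ 248 = 140
116 ⊕ 137 = 253
 97 ⊕ 137 = 232
 99 ⊕  63 =  92
107 ⊕ 209 = 186
 32 ⊕ 167 = 135
116 ⊕  19 = 103
104 ⊕ 238 = 134
101 ⊕ 181 = 208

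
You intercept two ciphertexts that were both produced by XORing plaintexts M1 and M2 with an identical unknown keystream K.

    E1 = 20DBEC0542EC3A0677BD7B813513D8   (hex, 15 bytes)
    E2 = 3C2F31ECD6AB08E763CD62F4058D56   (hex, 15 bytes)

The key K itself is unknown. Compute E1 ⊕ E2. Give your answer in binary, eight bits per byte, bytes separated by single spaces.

E1 ⊕ E2 = (M1 ⊕ K) ⊕ (M2 ⊕ K) = M1 ⊕ M2 — the shared key cancels under XOR.
00100000 ^ 00111100 = 00011100
11011011 ^ 00101111 = 11110100
11101100 ^ 00110001 = 11011101
00000101 ^ 11101100 = 11101001
01000010 ^ 11010110 = 10010100
11101100 ^ 10101011 = 01000111
00111010 ^ 00001000 = 00110010
00000110 ^ 11100111 = 11100001
01110111 ^ 01100011 = 00010100
10111101 ^ 11001101 = 01110000
01111011 ^ 01100010 = 00011001
10000001 ^ 11110100 = 01110101
00110101 ^ 00000101 = 00110000
00010011 ^ 10001101 = 10011110
11011000 ^ 01010110 = 10001110

00011100 11110100 11011101 11101001 10010100 01000111 00110010 11100001 00010100 01110000 00011001 01110101 00110000 10011110 10001110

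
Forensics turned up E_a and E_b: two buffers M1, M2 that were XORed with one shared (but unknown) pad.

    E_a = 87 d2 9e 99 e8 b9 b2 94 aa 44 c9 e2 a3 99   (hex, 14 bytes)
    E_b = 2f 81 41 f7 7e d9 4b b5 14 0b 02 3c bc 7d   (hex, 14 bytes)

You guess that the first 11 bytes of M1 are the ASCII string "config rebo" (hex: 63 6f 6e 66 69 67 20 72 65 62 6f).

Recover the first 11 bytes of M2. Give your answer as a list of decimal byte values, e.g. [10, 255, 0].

[203, 60, 177, 8, 255, 7, 217, 83, 219, 45, 164]

First, E_a ⊕ E_b = (M1 ⊕ K) ⊕ (M2 ⊕ K) = M1 ⊕ M2, so the key drops out. Then M2 = (M1 ⊕ M2) ⊕ M1 over the first 11 bytes.
byte 0: (87 ^ 2f) ^ 63 = a8 ^ 63 = cb
byte 1: (d2 ^ 81) ^ 6f = 53 ^ 6f = 3c
byte 2: (9e ^ 41) ^ 6e = df ^ 6e = b1
byte 3: (99 ^ f7) ^ 66 = 6e ^ 66 = 08
byte 4: (e8 ^ 7e) ^ 69 = 96 ^ 69 = ff
byte 5: (b9 ^ d9) ^ 67 = 60 ^ 67 = 07
byte 6: (b2 ^ 4b) ^ 20 = f9 ^ 20 = d9
byte 7: (94 ^ b5) ^ 72 = 21 ^ 72 = 53
byte 8: (aa ^ 14) ^ 65 = be ^ 65 = db
byte 9: (44 ^ 0b) ^ 62 = 4f ^ 62 = 2d
byte 10: (c9 ^ 02) ^ 6f = cb ^ 6f = a4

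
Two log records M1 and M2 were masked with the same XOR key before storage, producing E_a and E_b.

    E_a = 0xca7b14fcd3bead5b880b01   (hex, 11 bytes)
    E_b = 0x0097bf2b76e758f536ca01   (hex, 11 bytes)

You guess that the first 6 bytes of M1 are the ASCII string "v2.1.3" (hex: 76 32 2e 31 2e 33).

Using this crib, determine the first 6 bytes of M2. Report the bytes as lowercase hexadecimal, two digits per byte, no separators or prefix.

First, E_a ⊕ E_b = (M1 ⊕ K) ⊕ (M2 ⊕ K) = M1 ⊕ M2, so the key drops out. Then M2 = (M1 ⊕ M2) ⊕ M1 over the first 6 bytes.
byte 0: (ca ⊕ 00) ⊕ 76 = ca ⊕ 76 = bc
byte 1: (7b ⊕ 97) ⊕ 32 = ec ⊕ 32 = de
byte 2: (14 ⊕ bf) ⊕ 2e = ab ⊕ 2e = 85
byte 3: (fc ⊕ 2b) ⊕ 31 = d7 ⊕ 31 = e6
byte 4: (d3 ⊕ 76) ⊕ 2e = a5 ⊕ 2e = 8b
byte 5: (be ⊕ e7) ⊕ 33 = 59 ⊕ 33 = 6a

bcde85e68b6a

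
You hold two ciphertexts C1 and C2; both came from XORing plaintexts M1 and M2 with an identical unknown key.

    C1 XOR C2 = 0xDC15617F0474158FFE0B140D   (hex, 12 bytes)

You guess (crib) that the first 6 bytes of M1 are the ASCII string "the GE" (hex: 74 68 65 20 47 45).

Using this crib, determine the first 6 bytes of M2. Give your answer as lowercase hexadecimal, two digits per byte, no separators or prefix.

Since C1 ⊕ C2 = M1 ⊕ M2, XORing with the guessed M1 bytes yields the corresponding M2 bytes: M2 = (C1 ⊕ C2) ⊕ M1.
byte 0: 220 ⊕ 116 = 168
byte 1:  21 ⊕ 104 = 125
byte 2:  97 ⊕ 101 =   4
byte 3: 127 ⊕  32 =  95
byte 4:   4 ⊕  71 =  67
byte 5: 116 ⊕  69 =  49

a87d045f4331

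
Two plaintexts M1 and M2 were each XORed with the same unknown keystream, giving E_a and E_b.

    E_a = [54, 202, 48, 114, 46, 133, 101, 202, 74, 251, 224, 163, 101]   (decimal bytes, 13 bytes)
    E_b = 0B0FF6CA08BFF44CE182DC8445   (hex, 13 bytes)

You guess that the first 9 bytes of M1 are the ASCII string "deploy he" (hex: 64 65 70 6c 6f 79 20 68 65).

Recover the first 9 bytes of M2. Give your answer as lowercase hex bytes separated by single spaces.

59 a0 b6 d4 49 43 b1 ee ce

First, E_a ⊕ E_b = (M1 ⊕ K) ⊕ (M2 ⊕ K) = M1 ⊕ M2, so the key drops out. Then M2 = (M1 ⊕ M2) ⊕ M1 over the first 9 bytes.
byte 0: (36 xor 0b) xor 64 = 3d xor 64 = 59
byte 1: (ca xor 0f) xor 65 = c5 xor 65 = a0
byte 2: (30 xor f6) xor 70 = c6 xor 70 = b6
byte 3: (72 xor ca) xor 6c = b8 xor 6c = d4
byte 4: (2e xor 08) xor 6f = 26 xor 6f = 49
byte 5: (85 xor bf) xor 79 = 3a xor 79 = 43
byte 6: (65 xor f4) xor 20 = 91 xor 20 = b1
byte 7: (ca xor 4c) xor 68 = 86 xor 68 = ee
byte 8: (4a xor e1) xor 65 = ab xor 65 = ce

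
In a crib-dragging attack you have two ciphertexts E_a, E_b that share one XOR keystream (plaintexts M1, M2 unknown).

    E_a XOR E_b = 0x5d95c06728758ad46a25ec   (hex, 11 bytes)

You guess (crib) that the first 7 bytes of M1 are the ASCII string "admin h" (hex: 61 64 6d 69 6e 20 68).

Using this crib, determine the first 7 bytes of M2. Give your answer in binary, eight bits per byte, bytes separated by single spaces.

00111100 11110001 10101101 00001110 01000110 01010101 11100010

Since E_a ⊕ E_b = M1 ⊕ M2, XORing with the guessed M1 bytes yields the corresponding M2 bytes: M2 = (E_a ⊕ E_b) ⊕ M1.
byte 0: 5d XOR 61 = 3c
byte 1: 95 XOR 64 = f1
byte 2: c0 XOR 6d = ad
byte 3: 67 XOR 69 = 0e
byte 4: 28 XOR 6e = 46
byte 5: 75 XOR 20 = 55
byte 6: 8a XOR 68 = e2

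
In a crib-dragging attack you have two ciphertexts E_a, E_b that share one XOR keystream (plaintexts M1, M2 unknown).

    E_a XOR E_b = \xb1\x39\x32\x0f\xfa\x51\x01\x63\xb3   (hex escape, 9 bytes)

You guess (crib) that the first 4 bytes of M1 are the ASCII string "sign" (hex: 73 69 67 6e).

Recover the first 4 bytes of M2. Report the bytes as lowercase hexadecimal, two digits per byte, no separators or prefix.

Since E_a ⊕ E_b = M1 ⊕ M2, XORing with the guessed M1 bytes yields the corresponding M2 bytes: M2 = (E_a ⊕ E_b) ⊕ M1.
10110001 ^ 01110011 = 11000010
00111001 ^ 01101001 = 01010000
00110010 ^ 01100111 = 01010101
00001111 ^ 01101110 = 01100001

c2505561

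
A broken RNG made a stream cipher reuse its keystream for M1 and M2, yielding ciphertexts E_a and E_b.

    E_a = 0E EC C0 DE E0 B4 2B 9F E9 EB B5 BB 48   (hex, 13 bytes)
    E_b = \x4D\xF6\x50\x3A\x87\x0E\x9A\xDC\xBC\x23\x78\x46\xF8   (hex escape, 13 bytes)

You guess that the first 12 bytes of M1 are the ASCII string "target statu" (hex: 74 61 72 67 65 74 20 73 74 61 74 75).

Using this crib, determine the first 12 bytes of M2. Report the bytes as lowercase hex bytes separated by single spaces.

First, E_a ⊕ E_b = (M1 ⊕ K) ⊕ (M2 ⊕ K) = M1 ⊕ M2, so the key drops out. Then M2 = (M1 ⊕ M2) ⊕ M1 over the first 12 bytes.
byte 0: (0e xor 4d) xor 74 = 43 xor 74 = 37
byte 1: (ec xor f6) xor 61 = 1a xor 61 = 7b
byte 2: (c0 xor 50) xor 72 = 90 xor 72 = e2
byte 3: (de xor 3a) xor 67 = e4 xor 67 = 83
byte 4: (e0 xor 87) xor 65 = 67 xor 65 = 02
byte 5: (b4 xor 0e) xor 74 = ba xor 74 = ce
byte 6: (2b xor 9a) xor 20 = b1 xor 20 = 91
byte 7: (9f xor dc) xor 73 = 43 xor 73 = 30
byte 8: (e9 xor bc) xor 74 = 55 xor 74 = 21
byte 9: (eb xor 23) xor 61 = c8 xor 61 = a9
byte 10: (b5 xor 78) xor 74 = cd xor 74 = b9
byte 11: (bb xor 46) xor 75 = fd xor 75 = 88

37 7b e2 83 02 ce 91 30 21 a9 b9 88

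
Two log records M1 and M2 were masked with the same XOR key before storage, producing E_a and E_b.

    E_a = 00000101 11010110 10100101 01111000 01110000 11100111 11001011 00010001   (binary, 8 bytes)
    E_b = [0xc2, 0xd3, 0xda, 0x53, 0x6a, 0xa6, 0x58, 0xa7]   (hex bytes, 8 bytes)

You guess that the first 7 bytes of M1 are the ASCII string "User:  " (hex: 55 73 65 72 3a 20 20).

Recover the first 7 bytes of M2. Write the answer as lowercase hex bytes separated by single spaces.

First, E_a ⊕ E_b = (M1 ⊕ K) ⊕ (M2 ⊕ K) = M1 ⊕ M2, so the key drops out. Then M2 = (M1 ⊕ M2) ⊕ M1 over the first 7 bytes.
byte 0: (05 ^ c2) ^ 55 = c7 ^ 55 = 92
byte 1: (d6 ^ d3) ^ 73 = 05 ^ 73 = 76
byte 2: (a5 ^ da) ^ 65 = 7f ^ 65 = 1a
byte 3: (78 ^ 53) ^ 72 = 2b ^ 72 = 59
byte 4: (70 ^ 6a) ^ 3a = 1a ^ 3a = 20
byte 5: (e7 ^ a6) ^ 20 = 41 ^ 20 = 61
byte 6: (cb ^ 58) ^ 20 = 93 ^ 20 = b3

92 76 1a 59 20 61 b3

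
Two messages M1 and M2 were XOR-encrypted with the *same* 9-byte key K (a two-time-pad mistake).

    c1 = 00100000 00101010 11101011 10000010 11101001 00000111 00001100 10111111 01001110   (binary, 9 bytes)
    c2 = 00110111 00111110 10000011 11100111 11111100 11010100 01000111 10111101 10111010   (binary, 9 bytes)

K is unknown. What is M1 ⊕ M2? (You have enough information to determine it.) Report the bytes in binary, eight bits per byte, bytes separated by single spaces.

c1 ⊕ c2 = (M1 ⊕ K) ⊕ (M2 ⊕ K) = M1 ⊕ M2 — the shared key cancels under XOR.
 32 XOR  55 =  23
 42 XOR  62 =  20
235 XOR 131 = 104
130 XOR 231 = 101
233 XOR 252 =  21
  7 XOR 212 = 211
 12 XOR  71 =  75
191 XOR 189 =   2
 78 XOR 186 = 244

00010111 00010100 01101000 01100101 00010101 11010011 01001011 00000010 11110100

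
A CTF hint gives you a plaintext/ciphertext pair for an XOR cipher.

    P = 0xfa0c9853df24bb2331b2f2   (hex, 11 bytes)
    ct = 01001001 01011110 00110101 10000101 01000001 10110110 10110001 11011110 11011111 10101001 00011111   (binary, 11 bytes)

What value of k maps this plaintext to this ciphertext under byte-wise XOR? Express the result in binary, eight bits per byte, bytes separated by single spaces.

10110011 01010010 10101101 11010110 10011110 10010010 00001010 11111101 11101110 00011011 11101101

Since ct = P ⊕ k, XORing both sides with P gives k = P ⊕ ct.
fa ⊕ 49 = b3
0c ⊕ 5e = 52
98 ⊕ 35 = ad
53 ⊕ 85 = d6
df ⊕ 41 = 9e
24 ⊕ b6 = 92
bb ⊕ b1 = 0a
23 ⊕ de = fd
31 ⊕ df = ee
b2 ⊕ a9 = 1b
f2 ⊕ 1f = ed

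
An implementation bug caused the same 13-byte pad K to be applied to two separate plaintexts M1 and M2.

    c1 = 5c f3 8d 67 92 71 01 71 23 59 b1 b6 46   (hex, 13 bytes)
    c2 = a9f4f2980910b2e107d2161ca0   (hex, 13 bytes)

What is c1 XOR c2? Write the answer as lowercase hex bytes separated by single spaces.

f5 07 7f ff 9b 61 b3 90 24 8b a7 aa e6

c1 ⊕ c2 = (M1 ⊕ K) ⊕ (M2 ⊕ K) = M1 ⊕ M2 — the shared key cancels under XOR.
byte 0: 5c ^ a9 = f5
byte 1: f3 ^ f4 = 07
byte 2: 8d ^ f2 = 7f
byte 3: 67 ^ 98 = ff
byte 4: 92 ^ 09 = 9b
byte 5: 71 ^ 10 = 61
byte 6: 01 ^ b2 = b3
byte 7: 71 ^ e1 = 90
byte 8: 23 ^ 07 = 24
byte 9: 59 ^ d2 = 8b
byte 10: b1 ^ 16 = a7
byte 11: b6 ^ 1c = aa
byte 12: 46 ^ a0 = e6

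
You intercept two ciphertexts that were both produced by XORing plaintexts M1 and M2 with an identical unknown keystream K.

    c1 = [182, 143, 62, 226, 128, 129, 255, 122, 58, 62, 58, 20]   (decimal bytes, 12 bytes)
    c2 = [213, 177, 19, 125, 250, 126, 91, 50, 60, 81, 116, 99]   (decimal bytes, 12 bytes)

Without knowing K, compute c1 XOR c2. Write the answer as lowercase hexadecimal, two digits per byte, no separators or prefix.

c1 ⊕ c2 = (M1 ⊕ K) ⊕ (M2 ⊕ K) = M1 ⊕ M2 — the shared key cancels under XOR.
b6 ⊕ d5 = 63
8f ⊕ b1 = 3e
3e ⊕ 13 = 2d
e2 ⊕ 7d = 9f
80 ⊕ fa = 7a
81 ⊕ 7e = ff
ff ⊕ 5b = a4
7a ⊕ 32 = 48
3a ⊕ 3c = 06
3e ⊕ 51 = 6f
3a ⊕ 74 = 4e
14 ⊕ 63 = 77

633e2d9f7affa448066f4e77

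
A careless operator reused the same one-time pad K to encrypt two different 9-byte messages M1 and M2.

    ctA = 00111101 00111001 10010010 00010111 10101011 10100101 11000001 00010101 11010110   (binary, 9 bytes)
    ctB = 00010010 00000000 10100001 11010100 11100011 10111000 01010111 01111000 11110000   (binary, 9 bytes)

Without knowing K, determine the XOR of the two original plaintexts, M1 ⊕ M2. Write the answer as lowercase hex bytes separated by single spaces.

2f 39 33 c3 48 1d 96 6d 26

ctA ⊕ ctB = (M1 ⊕ K) ⊕ (M2 ⊕ K) = M1 ⊕ M2 — the shared key cancels under XOR.
byte 0:  61 XOR  18 =  47
byte 1:  57 XOR   0 =  57
byte 2: 146 XOR 161 =  51
byte 3:  23 XOR 212 = 195
byte 4: 171 XOR 227 =  72
byte 5: 165 XOR 184 =  29
byte 6: 193 XOR  87 = 150
byte 7:  21 XOR 120 = 109
byte 8: 214 XOR 240 =  38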